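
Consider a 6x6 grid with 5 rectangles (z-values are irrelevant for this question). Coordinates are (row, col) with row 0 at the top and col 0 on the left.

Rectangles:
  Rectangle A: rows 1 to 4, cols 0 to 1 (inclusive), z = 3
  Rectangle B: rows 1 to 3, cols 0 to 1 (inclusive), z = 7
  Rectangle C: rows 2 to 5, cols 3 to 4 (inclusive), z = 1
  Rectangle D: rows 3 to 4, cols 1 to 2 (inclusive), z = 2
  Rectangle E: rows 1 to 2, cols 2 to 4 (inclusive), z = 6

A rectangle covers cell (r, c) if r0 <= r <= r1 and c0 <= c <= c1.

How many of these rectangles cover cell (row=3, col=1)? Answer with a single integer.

Check cell (3,1):
  A: rows 1-4 cols 0-1 -> covers
  B: rows 1-3 cols 0-1 -> covers
  C: rows 2-5 cols 3-4 -> outside (col miss)
  D: rows 3-4 cols 1-2 -> covers
  E: rows 1-2 cols 2-4 -> outside (row miss)
Count covering = 3

Answer: 3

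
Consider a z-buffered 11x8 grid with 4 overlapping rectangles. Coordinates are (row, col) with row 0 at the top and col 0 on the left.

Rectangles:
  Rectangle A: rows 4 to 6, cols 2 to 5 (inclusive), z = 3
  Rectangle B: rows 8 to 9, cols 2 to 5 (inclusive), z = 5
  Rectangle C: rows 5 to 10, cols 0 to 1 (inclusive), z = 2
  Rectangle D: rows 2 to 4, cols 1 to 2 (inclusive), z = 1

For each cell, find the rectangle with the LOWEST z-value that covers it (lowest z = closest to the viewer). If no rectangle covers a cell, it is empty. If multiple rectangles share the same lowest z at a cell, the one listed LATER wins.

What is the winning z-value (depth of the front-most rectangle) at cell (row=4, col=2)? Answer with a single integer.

Answer: 1

Derivation:
Check cell (4,2):
  A: rows 4-6 cols 2-5 z=3 -> covers; best now A (z=3)
  B: rows 8-9 cols 2-5 -> outside (row miss)
  C: rows 5-10 cols 0-1 -> outside (row miss)
  D: rows 2-4 cols 1-2 z=1 -> covers; best now D (z=1)
Winner: D at z=1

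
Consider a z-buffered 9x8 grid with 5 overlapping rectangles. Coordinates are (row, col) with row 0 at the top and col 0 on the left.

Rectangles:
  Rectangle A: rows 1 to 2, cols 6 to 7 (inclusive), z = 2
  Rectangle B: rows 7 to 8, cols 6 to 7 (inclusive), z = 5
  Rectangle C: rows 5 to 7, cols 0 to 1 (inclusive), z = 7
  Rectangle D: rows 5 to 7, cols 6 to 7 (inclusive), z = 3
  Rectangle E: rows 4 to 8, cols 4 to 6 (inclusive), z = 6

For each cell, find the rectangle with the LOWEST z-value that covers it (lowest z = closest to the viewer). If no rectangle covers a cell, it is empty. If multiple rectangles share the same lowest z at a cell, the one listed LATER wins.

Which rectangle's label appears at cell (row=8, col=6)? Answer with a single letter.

Check cell (8,6):
  A: rows 1-2 cols 6-7 -> outside (row miss)
  B: rows 7-8 cols 6-7 z=5 -> covers; best now B (z=5)
  C: rows 5-7 cols 0-1 -> outside (row miss)
  D: rows 5-7 cols 6-7 -> outside (row miss)
  E: rows 4-8 cols 4-6 z=6 -> covers; best now B (z=5)
Winner: B at z=5

Answer: B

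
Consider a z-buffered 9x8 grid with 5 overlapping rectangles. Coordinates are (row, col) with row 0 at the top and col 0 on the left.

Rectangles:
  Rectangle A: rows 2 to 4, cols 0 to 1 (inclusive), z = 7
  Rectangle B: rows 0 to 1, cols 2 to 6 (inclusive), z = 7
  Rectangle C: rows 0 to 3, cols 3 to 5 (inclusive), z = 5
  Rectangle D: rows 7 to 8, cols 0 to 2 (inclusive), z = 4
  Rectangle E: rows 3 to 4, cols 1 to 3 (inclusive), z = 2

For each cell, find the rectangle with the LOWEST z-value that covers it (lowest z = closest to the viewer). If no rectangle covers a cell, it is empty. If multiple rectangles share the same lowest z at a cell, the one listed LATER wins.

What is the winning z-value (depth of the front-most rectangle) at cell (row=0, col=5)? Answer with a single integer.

Check cell (0,5):
  A: rows 2-4 cols 0-1 -> outside (row miss)
  B: rows 0-1 cols 2-6 z=7 -> covers; best now B (z=7)
  C: rows 0-3 cols 3-5 z=5 -> covers; best now C (z=5)
  D: rows 7-8 cols 0-2 -> outside (row miss)
  E: rows 3-4 cols 1-3 -> outside (row miss)
Winner: C at z=5

Answer: 5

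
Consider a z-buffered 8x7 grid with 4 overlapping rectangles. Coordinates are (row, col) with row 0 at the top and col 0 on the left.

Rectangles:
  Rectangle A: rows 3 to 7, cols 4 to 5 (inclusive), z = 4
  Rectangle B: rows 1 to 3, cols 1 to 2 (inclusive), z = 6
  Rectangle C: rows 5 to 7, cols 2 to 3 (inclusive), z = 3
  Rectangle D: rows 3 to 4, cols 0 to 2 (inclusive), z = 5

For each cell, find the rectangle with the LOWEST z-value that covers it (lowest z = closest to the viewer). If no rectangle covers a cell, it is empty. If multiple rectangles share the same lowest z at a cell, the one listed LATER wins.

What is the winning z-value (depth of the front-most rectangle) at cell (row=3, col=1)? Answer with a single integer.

Check cell (3,1):
  A: rows 3-7 cols 4-5 -> outside (col miss)
  B: rows 1-3 cols 1-2 z=6 -> covers; best now B (z=6)
  C: rows 5-7 cols 2-3 -> outside (row miss)
  D: rows 3-4 cols 0-2 z=5 -> covers; best now D (z=5)
Winner: D at z=5

Answer: 5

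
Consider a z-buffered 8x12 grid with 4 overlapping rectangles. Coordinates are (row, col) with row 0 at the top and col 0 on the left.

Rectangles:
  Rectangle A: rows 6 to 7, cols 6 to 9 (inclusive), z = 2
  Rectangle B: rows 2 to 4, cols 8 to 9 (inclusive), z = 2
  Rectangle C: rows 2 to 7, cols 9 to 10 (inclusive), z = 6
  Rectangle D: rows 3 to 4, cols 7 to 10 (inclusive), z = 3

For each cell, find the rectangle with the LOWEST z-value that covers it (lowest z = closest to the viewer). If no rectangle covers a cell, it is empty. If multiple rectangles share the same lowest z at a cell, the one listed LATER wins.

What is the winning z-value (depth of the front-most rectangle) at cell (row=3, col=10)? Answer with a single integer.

Check cell (3,10):
  A: rows 6-7 cols 6-9 -> outside (row miss)
  B: rows 2-4 cols 8-9 -> outside (col miss)
  C: rows 2-7 cols 9-10 z=6 -> covers; best now C (z=6)
  D: rows 3-4 cols 7-10 z=3 -> covers; best now D (z=3)
Winner: D at z=3

Answer: 3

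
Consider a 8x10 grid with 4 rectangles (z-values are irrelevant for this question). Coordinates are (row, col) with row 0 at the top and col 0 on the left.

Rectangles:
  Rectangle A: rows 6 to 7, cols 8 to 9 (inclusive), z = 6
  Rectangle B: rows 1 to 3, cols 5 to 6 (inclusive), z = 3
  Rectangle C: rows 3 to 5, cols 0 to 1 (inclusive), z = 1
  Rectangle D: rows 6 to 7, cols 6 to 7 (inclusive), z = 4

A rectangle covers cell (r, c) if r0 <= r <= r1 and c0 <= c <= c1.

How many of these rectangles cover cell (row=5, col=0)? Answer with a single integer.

Check cell (5,0):
  A: rows 6-7 cols 8-9 -> outside (row miss)
  B: rows 1-3 cols 5-6 -> outside (row miss)
  C: rows 3-5 cols 0-1 -> covers
  D: rows 6-7 cols 6-7 -> outside (row miss)
Count covering = 1

Answer: 1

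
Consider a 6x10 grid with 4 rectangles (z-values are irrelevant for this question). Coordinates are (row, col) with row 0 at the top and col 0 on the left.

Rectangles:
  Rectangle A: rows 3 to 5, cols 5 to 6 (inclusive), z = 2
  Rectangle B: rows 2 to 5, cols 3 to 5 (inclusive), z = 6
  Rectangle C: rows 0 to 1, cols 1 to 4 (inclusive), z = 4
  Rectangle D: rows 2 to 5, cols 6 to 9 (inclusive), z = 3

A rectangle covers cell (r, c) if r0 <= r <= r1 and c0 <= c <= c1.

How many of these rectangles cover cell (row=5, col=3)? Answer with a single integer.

Answer: 1

Derivation:
Check cell (5,3):
  A: rows 3-5 cols 5-6 -> outside (col miss)
  B: rows 2-5 cols 3-5 -> covers
  C: rows 0-1 cols 1-4 -> outside (row miss)
  D: rows 2-5 cols 6-9 -> outside (col miss)
Count covering = 1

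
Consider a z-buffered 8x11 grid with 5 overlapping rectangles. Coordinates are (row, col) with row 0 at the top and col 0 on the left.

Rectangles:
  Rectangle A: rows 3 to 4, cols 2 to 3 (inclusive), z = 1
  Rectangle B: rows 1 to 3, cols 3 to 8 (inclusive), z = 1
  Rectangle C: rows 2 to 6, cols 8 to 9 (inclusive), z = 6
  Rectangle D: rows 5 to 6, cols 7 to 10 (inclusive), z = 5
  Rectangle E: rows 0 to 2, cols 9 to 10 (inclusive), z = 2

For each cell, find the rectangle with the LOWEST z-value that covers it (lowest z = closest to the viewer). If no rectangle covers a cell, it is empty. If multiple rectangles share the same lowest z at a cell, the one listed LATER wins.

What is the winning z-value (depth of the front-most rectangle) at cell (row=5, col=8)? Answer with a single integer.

Answer: 5

Derivation:
Check cell (5,8):
  A: rows 3-4 cols 2-3 -> outside (row miss)
  B: rows 1-3 cols 3-8 -> outside (row miss)
  C: rows 2-6 cols 8-9 z=6 -> covers; best now C (z=6)
  D: rows 5-6 cols 7-10 z=5 -> covers; best now D (z=5)
  E: rows 0-2 cols 9-10 -> outside (row miss)
Winner: D at z=5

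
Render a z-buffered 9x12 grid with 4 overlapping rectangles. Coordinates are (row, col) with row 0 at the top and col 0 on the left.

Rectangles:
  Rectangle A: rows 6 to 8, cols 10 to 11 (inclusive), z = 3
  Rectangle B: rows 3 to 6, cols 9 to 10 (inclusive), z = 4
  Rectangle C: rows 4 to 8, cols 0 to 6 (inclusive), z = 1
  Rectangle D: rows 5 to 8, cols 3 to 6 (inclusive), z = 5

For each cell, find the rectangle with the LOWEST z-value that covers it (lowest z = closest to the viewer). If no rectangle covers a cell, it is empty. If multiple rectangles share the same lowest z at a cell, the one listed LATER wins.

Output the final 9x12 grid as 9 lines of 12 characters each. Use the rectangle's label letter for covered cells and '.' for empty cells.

............
............
............
.........BB.
CCCCCCC..BB.
CCCCCCC..BB.
CCCCCCC..BAA
CCCCCCC...AA
CCCCCCC...AA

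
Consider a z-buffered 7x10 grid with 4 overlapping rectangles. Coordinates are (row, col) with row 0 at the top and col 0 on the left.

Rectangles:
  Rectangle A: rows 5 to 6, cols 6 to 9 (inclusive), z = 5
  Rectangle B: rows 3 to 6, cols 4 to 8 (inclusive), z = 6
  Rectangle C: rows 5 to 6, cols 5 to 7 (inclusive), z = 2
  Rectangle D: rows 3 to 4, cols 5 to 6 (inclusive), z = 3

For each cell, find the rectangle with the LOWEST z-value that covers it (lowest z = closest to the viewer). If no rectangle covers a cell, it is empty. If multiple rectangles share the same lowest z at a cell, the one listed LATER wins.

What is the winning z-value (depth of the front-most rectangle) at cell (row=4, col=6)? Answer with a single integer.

Check cell (4,6):
  A: rows 5-6 cols 6-9 -> outside (row miss)
  B: rows 3-6 cols 4-8 z=6 -> covers; best now B (z=6)
  C: rows 5-6 cols 5-7 -> outside (row miss)
  D: rows 3-4 cols 5-6 z=3 -> covers; best now D (z=3)
Winner: D at z=3

Answer: 3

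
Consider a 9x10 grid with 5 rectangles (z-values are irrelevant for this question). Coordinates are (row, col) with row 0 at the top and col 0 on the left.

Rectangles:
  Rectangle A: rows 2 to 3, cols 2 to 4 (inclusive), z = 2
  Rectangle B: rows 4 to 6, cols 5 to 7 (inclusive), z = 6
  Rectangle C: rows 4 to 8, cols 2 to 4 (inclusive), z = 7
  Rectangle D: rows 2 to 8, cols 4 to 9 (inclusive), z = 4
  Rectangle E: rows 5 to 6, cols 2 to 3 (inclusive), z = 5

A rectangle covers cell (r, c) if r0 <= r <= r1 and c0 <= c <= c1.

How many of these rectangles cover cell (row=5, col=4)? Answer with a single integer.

Check cell (5,4):
  A: rows 2-3 cols 2-4 -> outside (row miss)
  B: rows 4-6 cols 5-7 -> outside (col miss)
  C: rows 4-8 cols 2-4 -> covers
  D: rows 2-8 cols 4-9 -> covers
  E: rows 5-6 cols 2-3 -> outside (col miss)
Count covering = 2

Answer: 2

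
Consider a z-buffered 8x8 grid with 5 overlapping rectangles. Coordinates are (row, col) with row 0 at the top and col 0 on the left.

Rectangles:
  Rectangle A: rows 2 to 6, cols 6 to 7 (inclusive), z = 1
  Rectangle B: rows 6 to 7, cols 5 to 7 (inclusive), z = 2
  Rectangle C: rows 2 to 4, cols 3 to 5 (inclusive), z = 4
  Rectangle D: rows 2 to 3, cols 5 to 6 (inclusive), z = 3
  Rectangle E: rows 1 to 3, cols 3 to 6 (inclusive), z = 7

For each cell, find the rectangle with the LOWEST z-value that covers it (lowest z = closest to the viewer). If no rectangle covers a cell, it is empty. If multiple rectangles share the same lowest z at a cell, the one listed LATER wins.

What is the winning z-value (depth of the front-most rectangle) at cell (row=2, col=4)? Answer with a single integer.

Check cell (2,4):
  A: rows 2-6 cols 6-7 -> outside (col miss)
  B: rows 6-7 cols 5-7 -> outside (row miss)
  C: rows 2-4 cols 3-5 z=4 -> covers; best now C (z=4)
  D: rows 2-3 cols 5-6 -> outside (col miss)
  E: rows 1-3 cols 3-6 z=7 -> covers; best now C (z=4)
Winner: C at z=4

Answer: 4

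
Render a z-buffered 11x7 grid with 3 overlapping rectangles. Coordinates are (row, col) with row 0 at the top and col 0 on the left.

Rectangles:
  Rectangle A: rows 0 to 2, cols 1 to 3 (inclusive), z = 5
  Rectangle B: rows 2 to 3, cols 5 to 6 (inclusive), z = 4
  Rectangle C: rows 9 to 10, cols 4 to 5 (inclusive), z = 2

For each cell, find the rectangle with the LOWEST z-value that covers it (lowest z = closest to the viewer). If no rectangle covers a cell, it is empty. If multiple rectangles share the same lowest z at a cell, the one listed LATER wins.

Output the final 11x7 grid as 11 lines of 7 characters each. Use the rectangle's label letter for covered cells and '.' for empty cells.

.AAA...
.AAA...
.AAA.BB
.....BB
.......
.......
.......
.......
.......
....CC.
....CC.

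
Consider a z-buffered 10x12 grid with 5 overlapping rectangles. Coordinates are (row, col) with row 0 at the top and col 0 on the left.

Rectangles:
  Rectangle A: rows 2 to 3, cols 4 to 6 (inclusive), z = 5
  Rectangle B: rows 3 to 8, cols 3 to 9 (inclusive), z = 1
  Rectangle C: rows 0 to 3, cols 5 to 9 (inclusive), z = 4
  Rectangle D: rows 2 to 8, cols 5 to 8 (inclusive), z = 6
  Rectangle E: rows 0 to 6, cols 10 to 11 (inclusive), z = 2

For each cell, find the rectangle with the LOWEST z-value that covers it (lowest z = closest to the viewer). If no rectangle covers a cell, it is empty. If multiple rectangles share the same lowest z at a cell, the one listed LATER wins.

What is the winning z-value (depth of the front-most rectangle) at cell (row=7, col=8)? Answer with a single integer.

Check cell (7,8):
  A: rows 2-3 cols 4-6 -> outside (row miss)
  B: rows 3-8 cols 3-9 z=1 -> covers; best now B (z=1)
  C: rows 0-3 cols 5-9 -> outside (row miss)
  D: rows 2-8 cols 5-8 z=6 -> covers; best now B (z=1)
  E: rows 0-6 cols 10-11 -> outside (row miss)
Winner: B at z=1

Answer: 1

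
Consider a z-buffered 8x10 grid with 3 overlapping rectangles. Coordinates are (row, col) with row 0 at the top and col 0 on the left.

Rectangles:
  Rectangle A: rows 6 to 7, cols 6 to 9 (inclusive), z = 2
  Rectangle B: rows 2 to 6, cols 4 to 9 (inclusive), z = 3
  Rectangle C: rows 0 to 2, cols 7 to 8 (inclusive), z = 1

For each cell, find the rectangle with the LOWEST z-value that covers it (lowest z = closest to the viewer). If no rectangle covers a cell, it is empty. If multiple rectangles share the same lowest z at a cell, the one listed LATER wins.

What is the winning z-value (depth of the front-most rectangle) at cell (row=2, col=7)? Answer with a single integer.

Check cell (2,7):
  A: rows 6-7 cols 6-9 -> outside (row miss)
  B: rows 2-6 cols 4-9 z=3 -> covers; best now B (z=3)
  C: rows 0-2 cols 7-8 z=1 -> covers; best now C (z=1)
Winner: C at z=1

Answer: 1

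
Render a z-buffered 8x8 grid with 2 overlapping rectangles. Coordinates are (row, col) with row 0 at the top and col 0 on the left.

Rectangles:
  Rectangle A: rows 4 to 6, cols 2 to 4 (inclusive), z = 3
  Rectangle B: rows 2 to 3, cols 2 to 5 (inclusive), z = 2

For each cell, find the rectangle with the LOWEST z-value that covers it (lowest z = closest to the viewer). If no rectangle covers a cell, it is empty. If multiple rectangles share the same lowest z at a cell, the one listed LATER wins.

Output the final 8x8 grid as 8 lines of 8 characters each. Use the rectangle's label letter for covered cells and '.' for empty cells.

........
........
..BBBB..
..BBBB..
..AAA...
..AAA...
..AAA...
........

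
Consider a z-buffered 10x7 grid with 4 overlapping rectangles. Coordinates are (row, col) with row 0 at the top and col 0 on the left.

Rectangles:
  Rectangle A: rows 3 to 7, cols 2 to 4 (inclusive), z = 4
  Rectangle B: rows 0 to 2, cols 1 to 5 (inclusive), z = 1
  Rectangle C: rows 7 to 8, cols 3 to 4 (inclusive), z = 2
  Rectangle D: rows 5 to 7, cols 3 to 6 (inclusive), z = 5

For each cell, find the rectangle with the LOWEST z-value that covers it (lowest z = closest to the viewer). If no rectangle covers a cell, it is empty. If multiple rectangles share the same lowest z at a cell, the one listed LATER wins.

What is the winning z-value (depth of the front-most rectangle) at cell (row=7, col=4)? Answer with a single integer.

Check cell (7,4):
  A: rows 3-7 cols 2-4 z=4 -> covers; best now A (z=4)
  B: rows 0-2 cols 1-5 -> outside (row miss)
  C: rows 7-8 cols 3-4 z=2 -> covers; best now C (z=2)
  D: rows 5-7 cols 3-6 z=5 -> covers; best now C (z=2)
Winner: C at z=2

Answer: 2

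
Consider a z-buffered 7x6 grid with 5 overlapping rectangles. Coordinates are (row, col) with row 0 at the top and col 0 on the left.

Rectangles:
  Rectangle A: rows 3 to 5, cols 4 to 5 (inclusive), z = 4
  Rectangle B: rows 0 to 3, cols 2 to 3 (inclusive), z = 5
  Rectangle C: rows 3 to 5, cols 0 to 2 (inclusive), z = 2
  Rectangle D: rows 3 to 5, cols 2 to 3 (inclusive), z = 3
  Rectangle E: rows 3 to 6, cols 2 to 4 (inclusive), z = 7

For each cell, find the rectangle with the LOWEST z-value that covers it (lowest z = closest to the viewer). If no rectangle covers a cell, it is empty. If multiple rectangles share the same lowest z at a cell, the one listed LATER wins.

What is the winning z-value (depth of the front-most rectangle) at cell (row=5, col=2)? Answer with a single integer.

Check cell (5,2):
  A: rows 3-5 cols 4-5 -> outside (col miss)
  B: rows 0-3 cols 2-3 -> outside (row miss)
  C: rows 3-5 cols 0-2 z=2 -> covers; best now C (z=2)
  D: rows 3-5 cols 2-3 z=3 -> covers; best now C (z=2)
  E: rows 3-6 cols 2-4 z=7 -> covers; best now C (z=2)
Winner: C at z=2

Answer: 2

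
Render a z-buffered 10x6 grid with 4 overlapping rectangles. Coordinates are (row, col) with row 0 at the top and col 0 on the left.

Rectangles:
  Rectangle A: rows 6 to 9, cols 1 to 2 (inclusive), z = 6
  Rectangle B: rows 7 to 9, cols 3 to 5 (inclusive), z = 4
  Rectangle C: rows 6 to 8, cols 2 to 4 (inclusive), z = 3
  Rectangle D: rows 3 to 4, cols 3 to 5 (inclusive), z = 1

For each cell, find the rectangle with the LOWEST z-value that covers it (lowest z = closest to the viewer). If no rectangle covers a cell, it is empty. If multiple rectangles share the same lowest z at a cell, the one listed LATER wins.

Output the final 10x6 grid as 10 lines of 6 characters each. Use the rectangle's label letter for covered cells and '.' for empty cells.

......
......
......
...DDD
...DDD
......
.ACCC.
.ACCCB
.ACCCB
.AABBB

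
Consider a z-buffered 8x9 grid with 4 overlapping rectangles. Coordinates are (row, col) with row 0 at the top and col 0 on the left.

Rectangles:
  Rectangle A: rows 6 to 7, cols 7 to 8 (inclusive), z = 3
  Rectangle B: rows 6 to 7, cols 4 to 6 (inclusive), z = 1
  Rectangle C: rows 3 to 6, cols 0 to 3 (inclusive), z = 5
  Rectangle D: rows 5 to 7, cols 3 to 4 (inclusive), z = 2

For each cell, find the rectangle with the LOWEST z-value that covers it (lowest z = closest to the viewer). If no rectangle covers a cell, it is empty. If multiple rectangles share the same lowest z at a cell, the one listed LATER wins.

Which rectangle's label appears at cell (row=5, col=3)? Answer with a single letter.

Answer: D

Derivation:
Check cell (5,3):
  A: rows 6-7 cols 7-8 -> outside (row miss)
  B: rows 6-7 cols 4-6 -> outside (row miss)
  C: rows 3-6 cols 0-3 z=5 -> covers; best now C (z=5)
  D: rows 5-7 cols 3-4 z=2 -> covers; best now D (z=2)
Winner: D at z=2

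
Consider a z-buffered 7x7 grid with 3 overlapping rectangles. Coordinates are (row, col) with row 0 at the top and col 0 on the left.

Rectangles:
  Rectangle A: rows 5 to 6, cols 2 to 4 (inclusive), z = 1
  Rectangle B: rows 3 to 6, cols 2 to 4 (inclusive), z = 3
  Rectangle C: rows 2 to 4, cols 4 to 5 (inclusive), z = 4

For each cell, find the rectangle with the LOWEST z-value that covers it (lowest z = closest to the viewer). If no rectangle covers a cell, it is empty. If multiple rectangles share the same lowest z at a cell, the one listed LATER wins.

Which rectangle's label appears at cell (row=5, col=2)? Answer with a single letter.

Check cell (5,2):
  A: rows 5-6 cols 2-4 z=1 -> covers; best now A (z=1)
  B: rows 3-6 cols 2-4 z=3 -> covers; best now A (z=1)
  C: rows 2-4 cols 4-5 -> outside (row miss)
Winner: A at z=1

Answer: A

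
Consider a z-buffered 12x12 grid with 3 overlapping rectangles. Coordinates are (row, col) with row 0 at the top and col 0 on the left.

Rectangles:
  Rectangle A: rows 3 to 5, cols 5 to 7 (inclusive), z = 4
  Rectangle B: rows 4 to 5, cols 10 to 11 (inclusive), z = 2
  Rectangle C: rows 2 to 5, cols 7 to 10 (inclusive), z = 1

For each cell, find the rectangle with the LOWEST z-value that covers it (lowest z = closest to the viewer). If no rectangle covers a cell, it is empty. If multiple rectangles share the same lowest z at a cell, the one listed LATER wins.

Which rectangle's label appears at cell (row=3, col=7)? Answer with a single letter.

Answer: C

Derivation:
Check cell (3,7):
  A: rows 3-5 cols 5-7 z=4 -> covers; best now A (z=4)
  B: rows 4-5 cols 10-11 -> outside (row miss)
  C: rows 2-5 cols 7-10 z=1 -> covers; best now C (z=1)
Winner: C at z=1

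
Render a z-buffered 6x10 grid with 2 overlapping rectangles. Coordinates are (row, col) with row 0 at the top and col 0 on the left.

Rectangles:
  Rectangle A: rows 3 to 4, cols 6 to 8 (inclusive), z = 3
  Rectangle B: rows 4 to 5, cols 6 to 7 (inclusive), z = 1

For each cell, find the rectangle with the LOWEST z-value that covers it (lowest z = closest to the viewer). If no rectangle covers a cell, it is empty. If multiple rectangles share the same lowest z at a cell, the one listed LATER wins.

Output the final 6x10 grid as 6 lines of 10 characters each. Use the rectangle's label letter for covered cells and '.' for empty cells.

..........
..........
..........
......AAA.
......BBA.
......BB..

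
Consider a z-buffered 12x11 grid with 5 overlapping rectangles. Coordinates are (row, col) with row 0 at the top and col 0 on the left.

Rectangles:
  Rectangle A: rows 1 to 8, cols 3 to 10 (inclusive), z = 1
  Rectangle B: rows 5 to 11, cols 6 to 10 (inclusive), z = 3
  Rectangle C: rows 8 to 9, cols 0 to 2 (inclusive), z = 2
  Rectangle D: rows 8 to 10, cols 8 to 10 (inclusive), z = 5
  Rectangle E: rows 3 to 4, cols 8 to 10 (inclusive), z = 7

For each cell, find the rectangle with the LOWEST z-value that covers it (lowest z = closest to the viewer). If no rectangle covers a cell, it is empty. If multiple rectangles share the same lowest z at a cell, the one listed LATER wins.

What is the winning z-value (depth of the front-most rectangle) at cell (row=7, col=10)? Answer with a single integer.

Answer: 1

Derivation:
Check cell (7,10):
  A: rows 1-8 cols 3-10 z=1 -> covers; best now A (z=1)
  B: rows 5-11 cols 6-10 z=3 -> covers; best now A (z=1)
  C: rows 8-9 cols 0-2 -> outside (row miss)
  D: rows 8-10 cols 8-10 -> outside (row miss)
  E: rows 3-4 cols 8-10 -> outside (row miss)
Winner: A at z=1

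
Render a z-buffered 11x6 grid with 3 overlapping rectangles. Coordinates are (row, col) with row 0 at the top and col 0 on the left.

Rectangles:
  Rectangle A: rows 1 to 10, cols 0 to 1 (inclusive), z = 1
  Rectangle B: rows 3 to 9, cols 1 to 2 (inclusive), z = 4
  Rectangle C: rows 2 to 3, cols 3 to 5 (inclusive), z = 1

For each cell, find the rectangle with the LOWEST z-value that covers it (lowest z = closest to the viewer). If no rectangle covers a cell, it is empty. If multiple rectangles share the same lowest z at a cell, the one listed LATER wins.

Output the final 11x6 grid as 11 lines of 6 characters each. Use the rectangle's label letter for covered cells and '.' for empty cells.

......
AA....
AA.CCC
AABCCC
AAB...
AAB...
AAB...
AAB...
AAB...
AAB...
AA....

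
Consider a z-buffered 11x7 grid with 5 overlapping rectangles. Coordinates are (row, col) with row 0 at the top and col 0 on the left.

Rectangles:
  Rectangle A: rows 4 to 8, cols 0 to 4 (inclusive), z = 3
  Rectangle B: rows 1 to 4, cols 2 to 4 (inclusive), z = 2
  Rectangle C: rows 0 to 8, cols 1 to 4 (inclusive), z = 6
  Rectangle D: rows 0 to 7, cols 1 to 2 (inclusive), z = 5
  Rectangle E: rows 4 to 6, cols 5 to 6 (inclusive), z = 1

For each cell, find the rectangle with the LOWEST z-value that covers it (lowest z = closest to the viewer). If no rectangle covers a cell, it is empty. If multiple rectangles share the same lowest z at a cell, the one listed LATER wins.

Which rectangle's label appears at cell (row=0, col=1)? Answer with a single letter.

Answer: D

Derivation:
Check cell (0,1):
  A: rows 4-8 cols 0-4 -> outside (row miss)
  B: rows 1-4 cols 2-4 -> outside (row miss)
  C: rows 0-8 cols 1-4 z=6 -> covers; best now C (z=6)
  D: rows 0-7 cols 1-2 z=5 -> covers; best now D (z=5)
  E: rows 4-6 cols 5-6 -> outside (row miss)
Winner: D at z=5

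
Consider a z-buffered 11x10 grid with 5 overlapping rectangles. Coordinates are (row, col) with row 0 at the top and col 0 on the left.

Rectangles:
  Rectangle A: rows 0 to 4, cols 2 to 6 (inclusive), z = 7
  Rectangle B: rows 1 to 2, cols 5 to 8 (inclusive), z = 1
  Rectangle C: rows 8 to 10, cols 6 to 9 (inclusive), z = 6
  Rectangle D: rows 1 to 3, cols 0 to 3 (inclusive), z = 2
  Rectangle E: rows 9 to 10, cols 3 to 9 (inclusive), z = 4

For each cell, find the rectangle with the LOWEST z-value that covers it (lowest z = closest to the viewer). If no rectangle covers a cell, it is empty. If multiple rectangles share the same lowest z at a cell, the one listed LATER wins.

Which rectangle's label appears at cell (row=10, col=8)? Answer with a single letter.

Answer: E

Derivation:
Check cell (10,8):
  A: rows 0-4 cols 2-6 -> outside (row miss)
  B: rows 1-2 cols 5-8 -> outside (row miss)
  C: rows 8-10 cols 6-9 z=6 -> covers; best now C (z=6)
  D: rows 1-3 cols 0-3 -> outside (row miss)
  E: rows 9-10 cols 3-9 z=4 -> covers; best now E (z=4)
Winner: E at z=4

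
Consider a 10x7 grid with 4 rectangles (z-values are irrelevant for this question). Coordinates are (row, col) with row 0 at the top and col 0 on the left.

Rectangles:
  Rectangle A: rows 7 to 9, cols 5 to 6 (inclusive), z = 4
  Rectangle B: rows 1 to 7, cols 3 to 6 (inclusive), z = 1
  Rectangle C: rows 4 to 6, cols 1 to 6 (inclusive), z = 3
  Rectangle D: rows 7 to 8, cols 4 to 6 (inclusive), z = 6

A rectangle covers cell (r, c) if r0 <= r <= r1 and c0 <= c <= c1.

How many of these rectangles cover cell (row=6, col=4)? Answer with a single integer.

Check cell (6,4):
  A: rows 7-9 cols 5-6 -> outside (row miss)
  B: rows 1-7 cols 3-6 -> covers
  C: rows 4-6 cols 1-6 -> covers
  D: rows 7-8 cols 4-6 -> outside (row miss)
Count covering = 2

Answer: 2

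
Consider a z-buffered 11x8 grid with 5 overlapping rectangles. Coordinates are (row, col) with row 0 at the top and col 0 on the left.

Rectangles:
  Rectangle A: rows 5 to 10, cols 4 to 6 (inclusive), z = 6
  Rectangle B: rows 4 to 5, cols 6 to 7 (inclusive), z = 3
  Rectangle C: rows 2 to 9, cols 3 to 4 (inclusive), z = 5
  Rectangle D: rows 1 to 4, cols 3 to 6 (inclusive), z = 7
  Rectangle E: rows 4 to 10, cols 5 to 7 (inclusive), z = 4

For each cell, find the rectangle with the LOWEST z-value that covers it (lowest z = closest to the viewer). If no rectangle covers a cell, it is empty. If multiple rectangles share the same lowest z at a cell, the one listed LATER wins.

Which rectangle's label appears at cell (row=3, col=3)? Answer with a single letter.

Answer: C

Derivation:
Check cell (3,3):
  A: rows 5-10 cols 4-6 -> outside (row miss)
  B: rows 4-5 cols 6-7 -> outside (row miss)
  C: rows 2-9 cols 3-4 z=5 -> covers; best now C (z=5)
  D: rows 1-4 cols 3-6 z=7 -> covers; best now C (z=5)
  E: rows 4-10 cols 5-7 -> outside (row miss)
Winner: C at z=5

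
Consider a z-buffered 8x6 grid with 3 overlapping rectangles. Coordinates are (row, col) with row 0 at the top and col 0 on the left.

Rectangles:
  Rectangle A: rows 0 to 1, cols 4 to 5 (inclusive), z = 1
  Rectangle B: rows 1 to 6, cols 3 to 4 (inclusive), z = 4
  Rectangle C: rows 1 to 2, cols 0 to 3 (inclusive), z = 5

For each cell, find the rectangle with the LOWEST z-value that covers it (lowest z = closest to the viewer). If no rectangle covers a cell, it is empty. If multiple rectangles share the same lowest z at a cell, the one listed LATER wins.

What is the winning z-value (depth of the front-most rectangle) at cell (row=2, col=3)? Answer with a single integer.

Check cell (2,3):
  A: rows 0-1 cols 4-5 -> outside (row miss)
  B: rows 1-6 cols 3-4 z=4 -> covers; best now B (z=4)
  C: rows 1-2 cols 0-3 z=5 -> covers; best now B (z=4)
Winner: B at z=4

Answer: 4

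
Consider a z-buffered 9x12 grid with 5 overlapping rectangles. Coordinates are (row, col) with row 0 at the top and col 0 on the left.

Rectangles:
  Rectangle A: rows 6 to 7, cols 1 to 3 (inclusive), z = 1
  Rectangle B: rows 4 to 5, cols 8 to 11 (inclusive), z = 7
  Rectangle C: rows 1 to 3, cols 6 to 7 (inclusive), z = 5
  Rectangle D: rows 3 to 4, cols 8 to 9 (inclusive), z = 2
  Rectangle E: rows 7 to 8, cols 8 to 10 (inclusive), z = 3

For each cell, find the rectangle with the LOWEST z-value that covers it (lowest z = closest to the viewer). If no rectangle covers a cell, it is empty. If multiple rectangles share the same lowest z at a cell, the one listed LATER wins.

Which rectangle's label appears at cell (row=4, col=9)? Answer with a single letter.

Answer: D

Derivation:
Check cell (4,9):
  A: rows 6-7 cols 1-3 -> outside (row miss)
  B: rows 4-5 cols 8-11 z=7 -> covers; best now B (z=7)
  C: rows 1-3 cols 6-7 -> outside (row miss)
  D: rows 3-4 cols 8-9 z=2 -> covers; best now D (z=2)
  E: rows 7-8 cols 8-10 -> outside (row miss)
Winner: D at z=2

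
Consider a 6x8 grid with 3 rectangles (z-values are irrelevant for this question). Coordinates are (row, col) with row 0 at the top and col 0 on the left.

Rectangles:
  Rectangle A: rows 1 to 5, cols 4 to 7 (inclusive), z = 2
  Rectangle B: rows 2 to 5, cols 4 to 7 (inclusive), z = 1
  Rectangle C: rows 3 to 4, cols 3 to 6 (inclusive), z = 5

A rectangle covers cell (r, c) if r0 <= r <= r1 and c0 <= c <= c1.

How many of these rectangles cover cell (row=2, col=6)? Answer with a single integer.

Check cell (2,6):
  A: rows 1-5 cols 4-7 -> covers
  B: rows 2-5 cols 4-7 -> covers
  C: rows 3-4 cols 3-6 -> outside (row miss)
Count covering = 2

Answer: 2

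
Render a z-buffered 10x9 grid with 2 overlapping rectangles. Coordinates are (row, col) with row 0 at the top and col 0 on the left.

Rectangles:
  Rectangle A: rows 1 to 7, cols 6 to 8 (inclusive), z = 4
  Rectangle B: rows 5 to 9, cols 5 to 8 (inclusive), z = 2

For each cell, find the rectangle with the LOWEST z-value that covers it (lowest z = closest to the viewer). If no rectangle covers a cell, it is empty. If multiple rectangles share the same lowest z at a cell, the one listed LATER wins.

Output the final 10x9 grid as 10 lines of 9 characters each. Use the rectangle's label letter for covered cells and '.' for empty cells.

.........
......AAA
......AAA
......AAA
......AAA
.....BBBB
.....BBBB
.....BBBB
.....BBBB
.....BBBB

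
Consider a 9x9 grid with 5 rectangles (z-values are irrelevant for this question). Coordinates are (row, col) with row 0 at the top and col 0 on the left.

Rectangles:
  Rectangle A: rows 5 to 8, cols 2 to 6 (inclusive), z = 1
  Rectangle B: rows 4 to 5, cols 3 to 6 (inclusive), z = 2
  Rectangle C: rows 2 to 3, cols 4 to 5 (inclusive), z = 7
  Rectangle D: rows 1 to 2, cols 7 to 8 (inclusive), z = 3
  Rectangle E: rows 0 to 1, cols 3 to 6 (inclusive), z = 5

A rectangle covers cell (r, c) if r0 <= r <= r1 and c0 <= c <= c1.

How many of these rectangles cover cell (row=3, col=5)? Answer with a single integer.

Answer: 1

Derivation:
Check cell (3,5):
  A: rows 5-8 cols 2-6 -> outside (row miss)
  B: rows 4-5 cols 3-6 -> outside (row miss)
  C: rows 2-3 cols 4-5 -> covers
  D: rows 1-2 cols 7-8 -> outside (row miss)
  E: rows 0-1 cols 3-6 -> outside (row miss)
Count covering = 1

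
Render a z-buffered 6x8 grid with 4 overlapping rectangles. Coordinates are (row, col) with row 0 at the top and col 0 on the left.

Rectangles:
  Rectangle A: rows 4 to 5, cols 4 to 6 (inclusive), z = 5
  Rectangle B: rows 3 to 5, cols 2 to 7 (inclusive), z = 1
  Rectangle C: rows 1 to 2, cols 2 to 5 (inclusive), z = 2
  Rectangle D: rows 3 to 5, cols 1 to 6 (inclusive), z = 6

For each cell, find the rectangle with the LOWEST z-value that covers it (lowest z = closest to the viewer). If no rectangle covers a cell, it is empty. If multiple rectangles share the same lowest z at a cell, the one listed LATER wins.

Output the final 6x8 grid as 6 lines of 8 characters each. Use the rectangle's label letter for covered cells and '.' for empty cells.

........
..CCCC..
..CCCC..
.DBBBBBB
.DBBBBBB
.DBBBBBB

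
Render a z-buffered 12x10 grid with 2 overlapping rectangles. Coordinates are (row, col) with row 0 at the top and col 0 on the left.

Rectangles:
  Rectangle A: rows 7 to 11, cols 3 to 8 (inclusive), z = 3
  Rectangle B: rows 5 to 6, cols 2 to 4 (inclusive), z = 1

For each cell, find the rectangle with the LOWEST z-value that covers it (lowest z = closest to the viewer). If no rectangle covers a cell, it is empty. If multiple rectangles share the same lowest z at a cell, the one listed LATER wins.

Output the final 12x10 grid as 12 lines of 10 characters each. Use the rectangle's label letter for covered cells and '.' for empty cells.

..........
..........
..........
..........
..........
..BBB.....
..BBB.....
...AAAAAA.
...AAAAAA.
...AAAAAA.
...AAAAAA.
...AAAAAA.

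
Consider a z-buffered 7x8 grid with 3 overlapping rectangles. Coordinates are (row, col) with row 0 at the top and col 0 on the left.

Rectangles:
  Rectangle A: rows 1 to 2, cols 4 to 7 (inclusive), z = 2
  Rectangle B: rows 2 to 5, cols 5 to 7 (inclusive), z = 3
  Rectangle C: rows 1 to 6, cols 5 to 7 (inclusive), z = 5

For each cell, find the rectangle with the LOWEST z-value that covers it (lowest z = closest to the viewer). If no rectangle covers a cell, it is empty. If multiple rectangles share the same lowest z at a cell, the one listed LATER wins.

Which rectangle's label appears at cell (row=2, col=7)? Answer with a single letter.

Answer: A

Derivation:
Check cell (2,7):
  A: rows 1-2 cols 4-7 z=2 -> covers; best now A (z=2)
  B: rows 2-5 cols 5-7 z=3 -> covers; best now A (z=2)
  C: rows 1-6 cols 5-7 z=5 -> covers; best now A (z=2)
Winner: A at z=2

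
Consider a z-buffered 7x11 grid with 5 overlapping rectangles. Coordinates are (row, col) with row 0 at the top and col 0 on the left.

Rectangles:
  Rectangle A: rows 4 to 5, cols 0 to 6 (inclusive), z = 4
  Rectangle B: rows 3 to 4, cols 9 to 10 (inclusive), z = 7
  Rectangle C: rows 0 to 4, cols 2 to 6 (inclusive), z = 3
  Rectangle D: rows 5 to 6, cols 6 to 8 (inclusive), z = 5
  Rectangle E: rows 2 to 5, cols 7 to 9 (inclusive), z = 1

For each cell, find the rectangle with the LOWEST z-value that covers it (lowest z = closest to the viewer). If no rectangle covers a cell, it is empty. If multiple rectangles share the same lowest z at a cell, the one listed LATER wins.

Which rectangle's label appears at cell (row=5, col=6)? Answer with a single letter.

Check cell (5,6):
  A: rows 4-5 cols 0-6 z=4 -> covers; best now A (z=4)
  B: rows 3-4 cols 9-10 -> outside (row miss)
  C: rows 0-4 cols 2-6 -> outside (row miss)
  D: rows 5-6 cols 6-8 z=5 -> covers; best now A (z=4)
  E: rows 2-5 cols 7-9 -> outside (col miss)
Winner: A at z=4

Answer: A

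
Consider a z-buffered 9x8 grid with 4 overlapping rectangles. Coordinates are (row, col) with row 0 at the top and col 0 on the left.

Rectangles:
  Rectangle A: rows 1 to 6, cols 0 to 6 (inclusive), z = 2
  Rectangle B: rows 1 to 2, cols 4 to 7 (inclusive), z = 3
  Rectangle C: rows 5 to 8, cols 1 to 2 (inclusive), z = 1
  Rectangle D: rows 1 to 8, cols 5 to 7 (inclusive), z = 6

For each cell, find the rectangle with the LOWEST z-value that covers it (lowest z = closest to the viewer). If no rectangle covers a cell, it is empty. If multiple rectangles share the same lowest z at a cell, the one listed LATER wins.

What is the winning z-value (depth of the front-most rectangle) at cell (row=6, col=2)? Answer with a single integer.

Answer: 1

Derivation:
Check cell (6,2):
  A: rows 1-6 cols 0-6 z=2 -> covers; best now A (z=2)
  B: rows 1-2 cols 4-7 -> outside (row miss)
  C: rows 5-8 cols 1-2 z=1 -> covers; best now C (z=1)
  D: rows 1-8 cols 5-7 -> outside (col miss)
Winner: C at z=1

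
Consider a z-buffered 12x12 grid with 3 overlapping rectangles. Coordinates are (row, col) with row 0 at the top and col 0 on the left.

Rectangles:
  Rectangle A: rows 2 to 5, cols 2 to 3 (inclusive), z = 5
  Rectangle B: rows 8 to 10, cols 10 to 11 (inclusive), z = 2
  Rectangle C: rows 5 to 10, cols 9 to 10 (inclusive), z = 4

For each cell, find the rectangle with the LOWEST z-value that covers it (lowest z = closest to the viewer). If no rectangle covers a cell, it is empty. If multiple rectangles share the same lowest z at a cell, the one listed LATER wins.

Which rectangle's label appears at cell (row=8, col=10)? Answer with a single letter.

Check cell (8,10):
  A: rows 2-5 cols 2-3 -> outside (row miss)
  B: rows 8-10 cols 10-11 z=2 -> covers; best now B (z=2)
  C: rows 5-10 cols 9-10 z=4 -> covers; best now B (z=2)
Winner: B at z=2

Answer: B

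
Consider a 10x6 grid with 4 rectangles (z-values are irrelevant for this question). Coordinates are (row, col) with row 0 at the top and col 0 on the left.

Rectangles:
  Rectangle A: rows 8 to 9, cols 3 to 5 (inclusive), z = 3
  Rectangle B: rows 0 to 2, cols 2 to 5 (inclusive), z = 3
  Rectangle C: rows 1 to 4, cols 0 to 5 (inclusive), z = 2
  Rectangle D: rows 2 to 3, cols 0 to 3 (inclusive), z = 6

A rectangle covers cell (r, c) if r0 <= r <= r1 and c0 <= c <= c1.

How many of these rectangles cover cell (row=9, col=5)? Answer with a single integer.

Check cell (9,5):
  A: rows 8-9 cols 3-5 -> covers
  B: rows 0-2 cols 2-5 -> outside (row miss)
  C: rows 1-4 cols 0-5 -> outside (row miss)
  D: rows 2-3 cols 0-3 -> outside (row miss)
Count covering = 1

Answer: 1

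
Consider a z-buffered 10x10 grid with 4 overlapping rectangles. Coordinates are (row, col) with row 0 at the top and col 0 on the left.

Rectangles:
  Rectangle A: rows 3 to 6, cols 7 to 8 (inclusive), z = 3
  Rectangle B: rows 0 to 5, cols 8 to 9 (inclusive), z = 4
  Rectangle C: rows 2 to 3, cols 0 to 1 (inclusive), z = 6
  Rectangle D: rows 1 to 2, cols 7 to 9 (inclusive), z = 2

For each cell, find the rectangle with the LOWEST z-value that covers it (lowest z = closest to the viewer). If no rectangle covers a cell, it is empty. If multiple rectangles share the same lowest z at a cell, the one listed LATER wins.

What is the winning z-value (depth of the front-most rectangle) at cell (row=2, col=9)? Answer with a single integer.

Check cell (2,9):
  A: rows 3-6 cols 7-8 -> outside (row miss)
  B: rows 0-5 cols 8-9 z=4 -> covers; best now B (z=4)
  C: rows 2-3 cols 0-1 -> outside (col miss)
  D: rows 1-2 cols 7-9 z=2 -> covers; best now D (z=2)
Winner: D at z=2

Answer: 2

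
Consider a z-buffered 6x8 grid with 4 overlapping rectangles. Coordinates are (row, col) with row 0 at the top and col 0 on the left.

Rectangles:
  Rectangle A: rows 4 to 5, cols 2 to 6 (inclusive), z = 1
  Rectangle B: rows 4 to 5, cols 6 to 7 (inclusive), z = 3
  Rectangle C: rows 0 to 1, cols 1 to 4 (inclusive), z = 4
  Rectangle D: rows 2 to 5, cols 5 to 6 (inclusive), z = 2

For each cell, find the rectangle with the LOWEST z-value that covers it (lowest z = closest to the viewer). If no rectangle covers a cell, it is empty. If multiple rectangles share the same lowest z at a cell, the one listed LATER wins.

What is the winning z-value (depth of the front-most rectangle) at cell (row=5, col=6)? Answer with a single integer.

Check cell (5,6):
  A: rows 4-5 cols 2-6 z=1 -> covers; best now A (z=1)
  B: rows 4-5 cols 6-7 z=3 -> covers; best now A (z=1)
  C: rows 0-1 cols 1-4 -> outside (row miss)
  D: rows 2-5 cols 5-6 z=2 -> covers; best now A (z=1)
Winner: A at z=1

Answer: 1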